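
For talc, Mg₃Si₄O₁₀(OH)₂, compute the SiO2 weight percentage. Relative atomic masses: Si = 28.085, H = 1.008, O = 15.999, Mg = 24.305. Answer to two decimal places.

Molar mass of Mg₃Si₄O₁₀(OH)₂ = 3·24.305 + 4·28.085 + 12·15.999 + 2·1.008 = 379.259 g/mol.
Each formula unit contains 4 Si, equivalent to 4/1 = 4.0000 mol SiO2.
M(SiO2) = 1×28.085 + 2×15.999 = 60.083 g/mol.
Mass of SiO2 per formula unit = 4.0000 × 60.083 = 240.332 g.
SiO2 wt% = 240.332 / 379.259 × 100 = 63.37%.

63.37 wt%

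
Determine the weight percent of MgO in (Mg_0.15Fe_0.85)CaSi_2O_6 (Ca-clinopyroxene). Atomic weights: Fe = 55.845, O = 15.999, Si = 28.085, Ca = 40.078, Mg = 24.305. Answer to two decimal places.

Molar mass of (Mg_0.15Fe_0.85)CaSi_2O_6 = 0.15×24.305 + 0.85×55.845 + 1×40.078 + 2×28.085 + 6×15.999 = 243.356 g/mol.
Each formula unit contains 0.15 Mg, equivalent to 0.15/1 = 0.1500 mol MgO.
M(MgO) = 1×24.305 + 1×15.999 = 40.304 g/mol.
Mass of MgO per formula unit = 0.1500 × 40.304 = 6.046 g.
MgO wt% = 6.046 / 243.356 × 100 = 2.48%.

2.48 wt%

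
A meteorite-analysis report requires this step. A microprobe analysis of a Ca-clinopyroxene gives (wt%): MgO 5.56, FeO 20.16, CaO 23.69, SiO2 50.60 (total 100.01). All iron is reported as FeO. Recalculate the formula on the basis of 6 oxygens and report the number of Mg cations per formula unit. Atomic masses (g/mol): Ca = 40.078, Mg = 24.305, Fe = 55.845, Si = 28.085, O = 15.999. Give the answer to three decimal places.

MgO (M=40.304): mol = 0.13795; Mg = 0.13795, O = 0.13795.
FeO (M=71.844): mol = 0.28061; Fe = 0.28061, O = 0.28061.
CaO (M=56.077): mol = 0.42245; Ca = 0.42245, O = 0.42245.
SiO2 (M=60.083): mol = 0.84217; Si = 0.84217, O = 1.68434.
ΣO = 2.52535; factor = 6/ΣO = 2.37591.
Mg apfu = 0.13795 × 2.37591 = 0.328.

0.328 Mg apfu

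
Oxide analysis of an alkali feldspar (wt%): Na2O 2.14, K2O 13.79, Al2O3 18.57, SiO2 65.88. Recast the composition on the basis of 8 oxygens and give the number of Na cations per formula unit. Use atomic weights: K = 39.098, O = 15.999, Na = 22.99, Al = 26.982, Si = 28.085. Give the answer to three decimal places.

0.189 Na apfu

Na2O (M=61.979): mol = 0.03453; Na = 0.06906, O = 0.03453.
K2O (M=94.195): mol = 0.14640; K = 0.29280, O = 0.14640.
Al2O3 (M=101.961): mol = 0.18213; Al = 0.36426, O = 0.54639.
SiO2 (M=60.083): mol = 1.09648; Si = 1.09648, O = 2.19296.
ΣO = 2.92028; factor = 8/ΣO = 2.73946.
Na apfu = 0.06906 × 2.73946 = 0.189.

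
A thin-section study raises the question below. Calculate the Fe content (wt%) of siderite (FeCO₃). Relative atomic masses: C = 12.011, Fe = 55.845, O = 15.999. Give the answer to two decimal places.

48.20 wt%

Molar mass of FeCO₃: 1×55.845 + 1×12.011 + 3×15.999 = 115.853 g/mol.
Mass of Fe per formula unit: 1 × 55.845 = 55.845 g.
Weight fraction Fe = 55.845 / 115.853 = 0.4820.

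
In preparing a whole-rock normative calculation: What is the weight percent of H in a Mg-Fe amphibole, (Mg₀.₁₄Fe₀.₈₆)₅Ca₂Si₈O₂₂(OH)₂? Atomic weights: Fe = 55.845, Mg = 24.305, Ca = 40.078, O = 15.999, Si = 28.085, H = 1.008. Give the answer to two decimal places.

M((Mg₀.₁₄Fe₀.₈₆)₅Ca₂Si₈O₂₂(OH)₂) = 947.975 g/mol.
H contributes 2 × 1.008 = 2.016 g per mole.
2.016/947.975 = 0.0021 → 0.21%.

0.21 weight percent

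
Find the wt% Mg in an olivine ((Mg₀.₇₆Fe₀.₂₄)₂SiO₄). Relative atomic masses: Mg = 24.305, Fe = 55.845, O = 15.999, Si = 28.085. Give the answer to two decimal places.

M((Mg₀.₇₆Fe₀.₂₄)₂SiO₄) = 155.830 g/mol.
Mg contributes 1.52 × 24.305 = 36.944 g per mole.
36.944/155.830 = 0.2371 → 23.71%.

23.71 mass %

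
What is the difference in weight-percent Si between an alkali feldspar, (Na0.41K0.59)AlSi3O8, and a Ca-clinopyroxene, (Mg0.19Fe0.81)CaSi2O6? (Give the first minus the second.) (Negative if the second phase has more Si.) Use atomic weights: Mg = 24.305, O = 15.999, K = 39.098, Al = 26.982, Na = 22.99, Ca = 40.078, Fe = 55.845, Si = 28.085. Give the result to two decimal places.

7.81 percentage points

Si in (Na0.41K0.59)AlSi3O8: molar mass 271.723 g/mol; 3×28.085 = 84.255 g → 31.01 wt%.
Si in (Mg0.19Fe0.81)CaSi2O6: molar mass 242.094 g/mol; 2×28.085 = 56.170 g → 23.20 wt%.
Difference = 31.01 − 23.20 = 7.81 percentage points.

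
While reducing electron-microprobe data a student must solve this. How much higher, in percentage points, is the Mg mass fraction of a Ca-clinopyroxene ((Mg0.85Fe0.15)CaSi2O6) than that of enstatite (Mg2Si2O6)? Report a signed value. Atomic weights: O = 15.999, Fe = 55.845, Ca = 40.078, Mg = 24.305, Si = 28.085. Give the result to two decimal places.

-14.87 percentage points

First mineral: 20.659 g Mg in 221.278 g formula = 9.34 wt% Mg.
Second mineral: 48.610 g Mg in 200.774 g formula = 24.21 wt% Mg.
9.34% − 24.21% gives a difference of -14.87 percentage points.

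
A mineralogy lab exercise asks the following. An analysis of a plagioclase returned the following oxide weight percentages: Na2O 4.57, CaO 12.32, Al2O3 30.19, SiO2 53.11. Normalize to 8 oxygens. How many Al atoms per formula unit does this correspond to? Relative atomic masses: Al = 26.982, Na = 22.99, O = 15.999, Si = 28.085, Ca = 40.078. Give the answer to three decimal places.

Na2O (M=61.979): mol = 0.07373; Na = 0.14746, O = 0.07373.
CaO (M=56.077): mol = 0.21970; Ca = 0.21970, O = 0.21970.
Al2O3 (M=101.961): mol = 0.29609; Al = 0.59218, O = 0.88827.
SiO2 (M=60.083): mol = 0.88394; Si = 0.88394, O = 1.76788.
ΣO = 2.94958; factor = 8/ΣO = 2.71225.
Al apfu = 0.59218 × 2.71225 = 1.606.

1.606 Al apfu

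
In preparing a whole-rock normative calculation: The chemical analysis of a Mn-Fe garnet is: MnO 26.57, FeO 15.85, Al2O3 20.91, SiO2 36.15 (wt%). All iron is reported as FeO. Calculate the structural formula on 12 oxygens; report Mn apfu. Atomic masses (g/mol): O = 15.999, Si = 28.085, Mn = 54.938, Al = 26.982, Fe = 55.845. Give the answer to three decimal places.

1.862 Mn apfu

MnO: 26.57/70.937 = 0.37456 mol → 0.37456 mol Mn, 0.37456 mol O.
FeO: 15.85/71.844 = 0.22062 mol → 0.22062 mol Fe, 0.22062 mol O.
Al2O3: 20.91/101.961 = 0.20508 mol → 0.41016 mol Al, 0.61524 mol O.
SiO2: 36.15/60.083 = 0.60167 mol → 0.60167 mol Si, 1.20334 mol O.
Total oxygen = 2.41376 mol. Normalization factor = 12/2.41376 = 4.97150.
Mn per 12 O = 0.37456 × 4.97150 = 1.862.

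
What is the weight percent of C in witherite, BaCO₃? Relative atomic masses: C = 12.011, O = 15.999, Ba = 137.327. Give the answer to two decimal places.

6.09 mass %

Molar mass of BaCO₃: 1·137.327 + 1·12.011 + 3·15.999 = 197.335 g/mol.
Mass of C per formula unit: 1 × 12.011 = 12.011 g.
Weight fraction C = 12.011 / 197.335 = 0.0609.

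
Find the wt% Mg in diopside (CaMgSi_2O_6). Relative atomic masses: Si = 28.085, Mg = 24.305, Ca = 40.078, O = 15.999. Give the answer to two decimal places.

M(CaMgSi_2O_6) = 216.547 g/mol.
Mg contributes 1 × 24.305 = 24.305 g per mole.
24.305/216.547 = 0.1122 → 11.22%.

11.22 wt%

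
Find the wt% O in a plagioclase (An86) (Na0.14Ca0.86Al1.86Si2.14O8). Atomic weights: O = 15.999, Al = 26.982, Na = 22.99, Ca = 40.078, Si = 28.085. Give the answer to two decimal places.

46.38 mass %

M(Na0.14Ca0.86Al1.86Si2.14O8) = 275.966 g/mol.
O contributes 8 × 15.999 = 127.992 g per mole.
127.992/275.966 = 0.4638 → 46.38%.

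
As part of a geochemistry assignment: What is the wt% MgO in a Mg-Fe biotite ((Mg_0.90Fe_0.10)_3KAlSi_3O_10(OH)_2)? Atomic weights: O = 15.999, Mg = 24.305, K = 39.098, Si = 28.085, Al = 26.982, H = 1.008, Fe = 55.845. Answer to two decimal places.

Formula mass = 426.716 g/mol.
2.70 Mg → 2.7000 mol MgO per formula unit; M(MgO) = 40.304, so MgO mass = 108.821 g.
108.821/426.716 × 100 = 25.50 wt%.

25.50 wt%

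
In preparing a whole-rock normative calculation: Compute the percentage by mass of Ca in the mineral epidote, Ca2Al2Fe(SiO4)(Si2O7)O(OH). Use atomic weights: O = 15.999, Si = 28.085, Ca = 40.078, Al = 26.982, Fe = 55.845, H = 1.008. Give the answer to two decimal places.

Molar mass of Ca2Al2Fe(SiO4)(Si2O7)O(OH): 2*40.078 + 2*26.982 + 1*55.845 + 3*28.085 + 13*15.999 + 1*1.008 = 483.215 g/mol.
Mass of Ca per formula unit: 2 × 40.078 = 80.156 g.
Weight fraction Ca = 80.156 / 483.215 = 0.1659.

16.59 wt%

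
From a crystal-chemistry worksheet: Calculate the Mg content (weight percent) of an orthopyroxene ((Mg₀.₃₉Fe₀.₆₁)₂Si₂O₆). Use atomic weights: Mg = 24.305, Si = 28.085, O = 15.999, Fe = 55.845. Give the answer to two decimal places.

M((Mg₀.₃₉Fe₀.₆₁)₂Si₂O₆) = 239.253 g/mol.
Mg contributes 0.78 × 24.305 = 18.958 g per mole.
18.958/239.253 = 0.0792 → 7.92%.

7.92 weight percent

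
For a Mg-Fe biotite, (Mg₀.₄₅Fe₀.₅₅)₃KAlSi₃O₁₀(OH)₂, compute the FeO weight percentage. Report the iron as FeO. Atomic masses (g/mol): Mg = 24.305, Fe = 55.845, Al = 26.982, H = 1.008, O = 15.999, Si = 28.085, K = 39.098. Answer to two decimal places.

M((Mg₀.₄₅Fe₀.₅₅)₃KAlSi₃O₁₀(OH)₂) = 469.295 g/mol; M(FeO) = 71.844 g/mol.
Moles FeO per formula unit = 1.65 Fe ÷ 1 = 1.6500.
FeO fraction = (1.6500 × 71.844) / 469.295 = 118.543/469.295 = 0.2526.

25.26 wt%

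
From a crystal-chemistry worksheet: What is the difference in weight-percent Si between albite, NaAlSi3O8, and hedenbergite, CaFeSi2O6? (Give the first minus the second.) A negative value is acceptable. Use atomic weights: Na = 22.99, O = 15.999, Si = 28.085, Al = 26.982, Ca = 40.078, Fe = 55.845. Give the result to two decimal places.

Si in NaAlSi3O8: molar mass 262.219 g/mol; 3×28.085 = 84.255 g → 32.13 wt%.
Si in CaFeSi2O6: molar mass 248.087 g/mol; 2×28.085 = 56.170 g → 22.64 wt%.
Difference = 32.13 − 22.64 = 9.49 percentage points.

9.49 percentage points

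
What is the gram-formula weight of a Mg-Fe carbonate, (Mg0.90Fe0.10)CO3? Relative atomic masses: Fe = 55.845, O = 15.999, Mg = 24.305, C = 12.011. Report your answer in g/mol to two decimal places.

M = 0.90×24.305 + 0.10×55.845 + 1×12.011 + 3×15.999

87.47 g/mol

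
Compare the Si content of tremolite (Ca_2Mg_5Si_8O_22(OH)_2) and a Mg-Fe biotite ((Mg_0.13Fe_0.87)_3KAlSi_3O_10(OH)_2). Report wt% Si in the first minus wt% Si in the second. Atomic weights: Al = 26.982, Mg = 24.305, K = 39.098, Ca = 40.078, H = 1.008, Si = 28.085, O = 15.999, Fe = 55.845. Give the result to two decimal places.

M(Ca_2Mg_5Si_8O_22(OH)_2) = 812.353 g/mol, so wt% Si = 224.680/812.353 × 100 = 27.66%.
M((Mg_0.13Fe_0.87)_3KAlSi_3O_10(OH)_2) = 499.573 g/mol, so wt% Si = 84.255/499.573 × 100 = 16.87%.
27.66 − 16.87 = 10.79 pp.

10.79 percentage points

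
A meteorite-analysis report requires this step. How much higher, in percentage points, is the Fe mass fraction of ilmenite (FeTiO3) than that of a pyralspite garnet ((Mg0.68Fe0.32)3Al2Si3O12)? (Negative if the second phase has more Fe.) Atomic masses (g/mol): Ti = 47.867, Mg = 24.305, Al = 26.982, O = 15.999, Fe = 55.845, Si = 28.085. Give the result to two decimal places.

24.44 percentage points

M(FeTiO3) = 151.709 g/mol, so wt% Fe = 55.845/151.709 × 100 = 36.81%.
M((Mg0.68Fe0.32)3Al2Si3O12) = 433.400 g/mol, so wt% Fe = 53.611/433.400 × 100 = 12.37%.
36.81 − 12.37 = 24.44 pp.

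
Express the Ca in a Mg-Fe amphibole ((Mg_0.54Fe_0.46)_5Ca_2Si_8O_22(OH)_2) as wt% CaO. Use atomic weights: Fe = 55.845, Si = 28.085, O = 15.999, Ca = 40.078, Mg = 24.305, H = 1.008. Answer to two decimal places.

Molar mass of (Mg_0.54Fe_0.46)_5Ca_2Si_8O_22(OH)_2 = 2.70×24.305 + 2.30×55.845 + 2×40.078 + 8×28.085 + 24×15.999 + 2×1.008 = 884.895 g/mol.
Each formula unit contains 2 Ca, equivalent to 2/1 = 2.0000 mol CaO.
M(CaO) = 1×40.078 + 1×15.999 = 56.077 g/mol.
Mass of CaO per formula unit = 2.0000 × 56.077 = 112.154 g.
CaO wt% = 112.154 / 884.895 × 100 = 12.67%.

12.67 wt%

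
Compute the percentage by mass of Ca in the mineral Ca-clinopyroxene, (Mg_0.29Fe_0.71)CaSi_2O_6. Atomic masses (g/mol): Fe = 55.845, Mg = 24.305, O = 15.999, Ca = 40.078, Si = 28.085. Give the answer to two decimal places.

Formula mass = 0.29·24.305 + 0.71·55.845 + 1·40.078 + 2·28.085 + 6·15.999 = 238.940 g/mol, of which 40.078 g is Ca.
So Ca makes up 40.078/238.940 = 0.1677 of the mass, i.e. 16.77%.

16.77 mass %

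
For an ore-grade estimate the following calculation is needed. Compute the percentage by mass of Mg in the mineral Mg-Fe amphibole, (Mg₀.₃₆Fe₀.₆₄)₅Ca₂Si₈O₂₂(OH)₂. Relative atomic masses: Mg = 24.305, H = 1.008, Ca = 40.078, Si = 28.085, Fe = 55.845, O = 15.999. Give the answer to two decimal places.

Formula mass = 1.80×24.305 + 3.20×55.845 + 2×40.078 + 8×28.085 + 24×15.999 + 2×1.008 = 913.281 g/mol, of which 43.749 g is Mg.
So Mg makes up 43.749/913.281 = 0.0479 of the mass, i.e. 4.79%.

4.79 mass %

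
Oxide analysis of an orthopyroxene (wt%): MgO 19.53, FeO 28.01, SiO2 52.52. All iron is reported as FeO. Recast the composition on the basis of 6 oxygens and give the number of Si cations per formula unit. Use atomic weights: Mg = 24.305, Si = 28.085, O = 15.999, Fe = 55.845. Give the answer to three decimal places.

2.000 Si apfu

MgO (M=40.304): mol = 0.48457; Mg = 0.48457, O = 0.48457.
FeO (M=71.844): mol = 0.38987; Fe = 0.38987, O = 0.38987.
SiO2 (M=60.083): mol = 0.87412; Si = 0.87412, O = 1.74824.
ΣO = 2.62268; factor = 6/ΣO = 2.28774.
Si apfu = 0.87412 × 2.28774 = 2.000.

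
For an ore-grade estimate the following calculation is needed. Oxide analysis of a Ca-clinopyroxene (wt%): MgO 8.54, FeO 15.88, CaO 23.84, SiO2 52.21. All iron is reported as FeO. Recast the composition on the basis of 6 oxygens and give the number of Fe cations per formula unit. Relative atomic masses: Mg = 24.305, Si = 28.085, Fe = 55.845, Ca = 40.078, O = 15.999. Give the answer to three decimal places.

MgO (M=40.304): mol = 0.21189; Mg = 0.21189, O = 0.21189.
FeO (M=71.844): mol = 0.22103; Fe = 0.22103, O = 0.22103.
CaO (M=56.077): mol = 0.42513; Ca = 0.42513, O = 0.42513.
SiO2 (M=60.083): mol = 0.86896; Si = 0.86896, O = 1.73792.
ΣO = 2.59597; factor = 6/ΣO = 2.31127.
Fe apfu = 0.22103 × 2.31127 = 0.511.

0.511 Fe apfu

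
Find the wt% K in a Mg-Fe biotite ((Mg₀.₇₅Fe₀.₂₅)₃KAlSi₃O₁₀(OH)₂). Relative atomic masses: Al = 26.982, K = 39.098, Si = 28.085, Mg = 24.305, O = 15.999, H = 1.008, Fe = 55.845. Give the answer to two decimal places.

Formula mass = 2.25×24.305 + 0.75×55.845 + 1×39.098 + 1×26.982 + 3×28.085 + 12×15.999 + 2×1.008 = 440.909 g/mol, of which 39.098 g is K.
So K makes up 39.098/440.909 = 0.0887 of the mass, i.e. 8.87%.

8.87 mass %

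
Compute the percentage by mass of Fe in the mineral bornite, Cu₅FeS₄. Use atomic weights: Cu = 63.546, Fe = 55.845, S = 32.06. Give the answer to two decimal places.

Formula mass = 5*63.546 + 1*55.845 + 4*32.06 = 501.815 g/mol, of which 55.845 g is Fe.
So Fe makes up 55.845/501.815 = 0.1113 of the mass, i.e. 11.13%.

11.13 mass %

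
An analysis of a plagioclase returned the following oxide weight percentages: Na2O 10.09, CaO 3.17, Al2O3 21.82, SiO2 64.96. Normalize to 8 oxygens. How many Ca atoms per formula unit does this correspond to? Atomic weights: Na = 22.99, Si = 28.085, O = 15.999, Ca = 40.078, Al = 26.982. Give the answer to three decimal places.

Na2O: 10.09/61.979 = 0.16280 mol → 0.32560 mol Na, 0.16280 mol O.
CaO: 3.17/56.077 = 0.05653 mol → 0.05653 mol Ca, 0.05653 mol O.
Al2O3: 21.82/101.961 = 0.21400 mol → 0.42800 mol Al, 0.64200 mol O.
SiO2: 64.96/60.083 = 1.08117 mol → 1.08117 mol Si, 2.16234 mol O.
Total oxygen = 3.02367 mol. Normalization factor = 8/3.02367 = 2.64579.
Ca per 8 O = 0.05653 × 2.64579 = 0.150.

0.150 Ca apfu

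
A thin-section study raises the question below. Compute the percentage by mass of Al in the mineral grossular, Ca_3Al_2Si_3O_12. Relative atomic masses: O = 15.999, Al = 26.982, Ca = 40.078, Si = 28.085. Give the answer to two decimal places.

11.98 wt%

Molar mass of Ca_3Al_2Si_3O_12: 3*40.078 + 2*26.982 + 3*28.085 + 12*15.999 = 450.441 g/mol.
Mass of Al per formula unit: 2 × 26.982 = 53.964 g.
Weight fraction Al = 53.964 / 450.441 = 0.1198.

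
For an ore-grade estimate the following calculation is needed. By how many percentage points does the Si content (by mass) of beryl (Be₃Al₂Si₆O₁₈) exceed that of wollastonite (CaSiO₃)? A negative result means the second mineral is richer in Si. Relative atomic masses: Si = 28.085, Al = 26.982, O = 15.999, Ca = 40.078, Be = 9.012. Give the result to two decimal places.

7.17 percentage points

First mineral: 168.510 g Si in 537.492 g formula = 31.35 wt% Si.
Second mineral: 28.085 g Si in 116.160 g formula = 24.18 wt% Si.
31.35% − 24.18% gives a difference of 7.17 percentage points.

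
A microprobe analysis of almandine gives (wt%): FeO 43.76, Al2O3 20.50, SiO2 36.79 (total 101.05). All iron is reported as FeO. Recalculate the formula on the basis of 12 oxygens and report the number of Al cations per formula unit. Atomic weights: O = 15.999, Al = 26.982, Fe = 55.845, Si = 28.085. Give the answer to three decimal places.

FeO: 43.76/71.844 = 0.60910 mol → 0.60910 mol Fe, 0.60910 mol O.
Al2O3: 20.50/101.961 = 0.20106 mol → 0.40212 mol Al, 0.60318 mol O.
SiO2: 36.79/60.083 = 0.61232 mol → 0.61232 mol Si, 1.22464 mol O.
Total oxygen = 2.43692 mol. Normalization factor = 12/2.43692 = 4.92425.
Al per 12 O = 0.40212 × 4.92425 = 1.980.

1.980 Al apfu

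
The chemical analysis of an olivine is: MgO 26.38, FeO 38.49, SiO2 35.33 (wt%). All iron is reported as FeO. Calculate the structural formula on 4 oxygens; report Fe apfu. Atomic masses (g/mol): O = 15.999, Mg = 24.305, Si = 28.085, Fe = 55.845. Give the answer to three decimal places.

MgO (M=40.304): mol = 0.65453; Mg = 0.65453, O = 0.65453.
FeO (M=71.844): mol = 0.53574; Fe = 0.53574, O = 0.53574.
SiO2 (M=60.083): mol = 0.58802; Si = 0.58802, O = 1.17604.
ΣO = 2.36631; factor = 4/ΣO = 1.69040.
Fe apfu = 0.53574 × 1.69040 = 0.906.

0.906 Fe apfu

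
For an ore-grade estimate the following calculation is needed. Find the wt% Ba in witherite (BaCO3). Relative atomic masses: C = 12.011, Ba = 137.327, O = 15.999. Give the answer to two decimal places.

69.59 mass %

Formula mass = 1·137.327 + 1·12.011 + 3·15.999 = 197.335 g/mol, of which 137.327 g is Ba.
So Ba makes up 137.327/197.335 = 0.6959 of the mass, i.e. 69.59%.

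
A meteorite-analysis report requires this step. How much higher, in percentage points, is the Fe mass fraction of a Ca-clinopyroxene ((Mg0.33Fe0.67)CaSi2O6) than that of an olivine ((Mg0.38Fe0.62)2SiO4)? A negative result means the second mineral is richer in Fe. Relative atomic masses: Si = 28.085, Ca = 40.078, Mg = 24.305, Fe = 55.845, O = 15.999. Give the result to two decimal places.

-22.77 percentage points

M((Mg0.33Fe0.67)CaSi2O6) = 237.679 g/mol, so wt% Fe = 37.416/237.679 × 100 = 15.74%.
M((Mg0.38Fe0.62)2SiO4) = 179.801 g/mol, so wt% Fe = 69.248/179.801 × 100 = 38.51%.
15.74 − 38.51 = -22.77 pp.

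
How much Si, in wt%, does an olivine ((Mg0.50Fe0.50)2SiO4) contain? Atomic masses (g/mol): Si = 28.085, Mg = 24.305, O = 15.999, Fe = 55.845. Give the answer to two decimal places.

M((Mg0.50Fe0.50)2SiO4) = 172.231 g/mol.
Si contributes 1 × 28.085 = 28.085 g per mole.
28.085/172.231 = 0.1631 → 16.31%.

16.31 wt%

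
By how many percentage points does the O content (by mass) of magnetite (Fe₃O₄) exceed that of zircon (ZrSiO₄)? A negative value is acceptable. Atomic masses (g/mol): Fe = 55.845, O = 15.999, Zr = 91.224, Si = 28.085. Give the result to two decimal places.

-7.27 percentage points

O in Fe₃O₄: molar mass 231.531 g/mol; 4×15.999 = 63.996 g → 27.64 wt%.
O in ZrSiO₄: molar mass 183.305 g/mol; 4×15.999 = 63.996 g → 34.91 wt%.
Difference = 27.64 − 34.91 = -7.27 percentage points.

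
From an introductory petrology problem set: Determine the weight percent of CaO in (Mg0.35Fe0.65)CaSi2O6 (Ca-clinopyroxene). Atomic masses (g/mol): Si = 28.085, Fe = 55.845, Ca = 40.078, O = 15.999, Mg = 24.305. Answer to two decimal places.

23.66 wt%

Formula mass = 237.048 g/mol.
1 Ca → 1.0000 mol CaO per formula unit; M(CaO) = 56.077, so CaO mass = 56.077 g.
56.077/237.048 × 100 = 23.66 wt%.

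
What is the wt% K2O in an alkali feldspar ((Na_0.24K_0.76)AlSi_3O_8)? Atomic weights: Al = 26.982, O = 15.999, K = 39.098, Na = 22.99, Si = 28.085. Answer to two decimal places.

M((Na_0.24K_0.76)AlSi_3O_8) = 274.461 g/mol; M(K2O) = 94.195 g/mol.
Moles K2O per formula unit = 0.76 K ÷ 2 = 0.3800.
K2O fraction = (0.3800 × 94.195) / 274.461 = 35.794/274.461 = 0.1304.

13.04 wt%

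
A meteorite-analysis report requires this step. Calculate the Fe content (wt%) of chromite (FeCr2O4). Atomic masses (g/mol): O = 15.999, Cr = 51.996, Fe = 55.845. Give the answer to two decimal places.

Formula mass = 1×55.845 + 2×51.996 + 4×15.999 = 223.833 g/mol, of which 55.845 g is Fe.
So Fe makes up 55.845/223.833 = 0.2495 of the mass, i.e. 24.95%.

24.95 wt%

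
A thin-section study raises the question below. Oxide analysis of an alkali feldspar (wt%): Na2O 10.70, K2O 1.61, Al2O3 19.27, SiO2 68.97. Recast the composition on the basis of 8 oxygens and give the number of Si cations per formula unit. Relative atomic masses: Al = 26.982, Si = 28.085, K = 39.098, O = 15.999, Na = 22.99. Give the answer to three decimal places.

3.008 Si apfu

Na2O: 10.70/61.979 = 0.17264 mol → 0.34528 mol Na, 0.17264 mol O.
K2O: 1.61/94.195 = 0.01709 mol → 0.03418 mol K, 0.01709 mol O.
Al2O3: 19.27/101.961 = 0.18899 mol → 0.37798 mol Al, 0.56697 mol O.
SiO2: 68.97/60.083 = 1.14791 mol → 1.14791 mol Si, 2.29582 mol O.
Total oxygen = 3.05252 mol. Normalization factor = 8/3.05252 = 2.62079.
Si per 8 O = 1.14791 × 2.62079 = 3.008.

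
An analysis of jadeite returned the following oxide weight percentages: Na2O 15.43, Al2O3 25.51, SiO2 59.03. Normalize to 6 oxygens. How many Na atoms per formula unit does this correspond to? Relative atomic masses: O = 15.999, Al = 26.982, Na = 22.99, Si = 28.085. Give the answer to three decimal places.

1.008 Na apfu

Na2O (M=61.979): mol = 0.24896; Na = 0.49792, O = 0.24896.
Al2O3 (M=101.961): mol = 0.25019; Al = 0.50038, O = 0.75057.
SiO2 (M=60.083): mol = 0.98247; Si = 0.98247, O = 1.96494.
ΣO = 2.96447; factor = 6/ΣO = 2.02397.
Na apfu = 0.49792 × 2.02397 = 1.008.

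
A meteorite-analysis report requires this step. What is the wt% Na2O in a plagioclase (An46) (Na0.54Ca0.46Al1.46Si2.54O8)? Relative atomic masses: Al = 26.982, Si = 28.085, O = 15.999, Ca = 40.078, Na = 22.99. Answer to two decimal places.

Molar mass of Na0.54Ca0.46Al1.46Si2.54O8 = 0.54*22.99 + 0.46*40.078 + 1.46*26.982 + 2.54*28.085 + 8*15.999 = 269.572 g/mol.
Each formula unit contains 0.54 Na, equivalent to 0.54/2 = 0.2700 mol Na2O.
M(Na2O) = 2×22.99 + 1×15.999 = 61.979 g/mol.
Mass of Na2O per formula unit = 0.2700 × 61.979 = 16.734 g.
Na2O wt% = 16.734 / 269.572 × 100 = 6.21%.

6.21 wt%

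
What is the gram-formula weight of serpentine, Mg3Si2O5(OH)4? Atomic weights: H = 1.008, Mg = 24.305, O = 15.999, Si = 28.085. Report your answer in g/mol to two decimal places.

277.11 g/mol

M = 3×24.305 + 2×28.085 + 9×15.999 + 4×1.008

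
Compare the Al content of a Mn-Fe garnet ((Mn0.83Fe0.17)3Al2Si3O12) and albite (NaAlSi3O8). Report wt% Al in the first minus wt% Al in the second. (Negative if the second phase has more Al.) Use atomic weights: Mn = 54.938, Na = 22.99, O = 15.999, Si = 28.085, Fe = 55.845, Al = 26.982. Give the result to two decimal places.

0.60 percentage points

First mineral: 53.964 g Al in 495.484 g formula = 10.89 wt% Al.
Second mineral: 26.982 g Al in 262.219 g formula = 10.29 wt% Al.
10.89% − 10.29% gives a difference of 0.60 percentage points.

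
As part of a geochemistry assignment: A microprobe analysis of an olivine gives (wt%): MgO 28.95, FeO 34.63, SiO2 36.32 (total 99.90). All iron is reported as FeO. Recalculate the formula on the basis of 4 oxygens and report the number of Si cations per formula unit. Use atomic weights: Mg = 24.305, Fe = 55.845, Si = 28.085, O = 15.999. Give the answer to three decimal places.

MgO (M=40.304): mol = 0.71829; Mg = 0.71829, O = 0.71829.
FeO (M=71.844): mol = 0.48202; Fe = 0.48202, O = 0.48202.
SiO2 (M=60.083): mol = 0.60450; Si = 0.60450, O = 1.20900.
ΣO = 2.40931; factor = 4/ΣO = 1.66023.
Si apfu = 0.60450 × 1.66023 = 1.004.

1.004 Si apfu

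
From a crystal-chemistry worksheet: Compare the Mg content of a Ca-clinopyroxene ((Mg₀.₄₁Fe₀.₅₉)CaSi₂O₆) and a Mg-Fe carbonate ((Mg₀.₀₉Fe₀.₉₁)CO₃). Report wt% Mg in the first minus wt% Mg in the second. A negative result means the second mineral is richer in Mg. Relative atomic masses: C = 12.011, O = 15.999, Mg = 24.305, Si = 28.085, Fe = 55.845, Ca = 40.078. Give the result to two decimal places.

2.30 percentage points

First mineral: 9.965 g Mg in 235.156 g formula = 4.24 wt% Mg.
Second mineral: 2.187 g Mg in 113.014 g formula = 1.94 wt% Mg.
4.24% − 1.94% gives a difference of 2.30 percentage points.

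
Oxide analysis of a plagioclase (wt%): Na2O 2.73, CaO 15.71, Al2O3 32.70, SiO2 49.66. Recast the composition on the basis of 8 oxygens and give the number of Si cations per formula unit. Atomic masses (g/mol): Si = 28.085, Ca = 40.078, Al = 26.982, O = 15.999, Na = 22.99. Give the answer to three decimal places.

2.250 Si apfu

Na2O: 2.73/61.979 = 0.04405 mol → 0.08810 mol Na, 0.04405 mol O.
CaO: 15.71/56.077 = 0.28015 mol → 0.28015 mol Ca, 0.28015 mol O.
Al2O3: 32.70/101.961 = 0.32071 mol → 0.64142 mol Al, 0.96213 mol O.
SiO2: 49.66/60.083 = 0.82652 mol → 0.82652 mol Si, 1.65304 mol O.
Total oxygen = 2.93937 mol. Normalization factor = 8/2.93937 = 2.72167.
Si per 8 O = 0.82652 × 2.72167 = 2.250.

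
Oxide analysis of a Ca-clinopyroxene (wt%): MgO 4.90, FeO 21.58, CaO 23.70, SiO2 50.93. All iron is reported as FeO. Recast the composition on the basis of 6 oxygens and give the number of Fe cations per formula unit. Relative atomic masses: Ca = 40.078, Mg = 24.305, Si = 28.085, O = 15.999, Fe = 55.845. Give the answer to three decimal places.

MgO (M=40.304): mol = 0.12158; Mg = 0.12158, O = 0.12158.
FeO (M=71.844): mol = 0.30037; Fe = 0.30037, O = 0.30037.
CaO (M=56.077): mol = 0.42263; Ca = 0.42263, O = 0.42263.
SiO2 (M=60.083): mol = 0.84766; Si = 0.84766, O = 1.69532.
ΣO = 2.53990; factor = 6/ΣO = 2.36230.
Fe apfu = 0.30037 × 2.36230 = 0.710.

0.710 Fe apfu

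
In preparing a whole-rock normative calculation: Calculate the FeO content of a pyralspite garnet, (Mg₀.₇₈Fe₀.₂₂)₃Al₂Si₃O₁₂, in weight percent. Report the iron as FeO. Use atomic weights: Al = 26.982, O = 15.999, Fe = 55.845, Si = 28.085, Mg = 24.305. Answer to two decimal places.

M((Mg₀.₇₈Fe₀.₂₂)₃Al₂Si₃O₁₂) = 423.938 g/mol; M(FeO) = 71.844 g/mol.
Moles FeO per formula unit = 0.66 Fe ÷ 1 = 0.6600.
FeO fraction = (0.6600 × 71.844) / 423.938 = 47.417/423.938 = 0.1118.

11.18 wt%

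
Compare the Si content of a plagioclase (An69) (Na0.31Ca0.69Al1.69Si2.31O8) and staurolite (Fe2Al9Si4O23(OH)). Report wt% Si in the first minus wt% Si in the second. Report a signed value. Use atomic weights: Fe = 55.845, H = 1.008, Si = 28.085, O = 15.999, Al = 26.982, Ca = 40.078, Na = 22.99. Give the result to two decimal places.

10.55 percentage points

Si in Na0.31Ca0.69Al1.69Si2.31O8: molar mass 273.249 g/mol; 2.31×28.085 = 64.876 g → 23.74 wt%.
Si in Fe2Al9Si4O23(OH): molar mass 851.852 g/mol; 4×28.085 = 112.340 g → 13.19 wt%.
Difference = 23.74 − 13.19 = 10.55 percentage points.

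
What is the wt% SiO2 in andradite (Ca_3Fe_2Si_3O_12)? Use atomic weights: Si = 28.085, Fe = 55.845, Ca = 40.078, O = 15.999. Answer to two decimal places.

Molar mass of Ca_3Fe_2Si_3O_12 = 3×40.078 + 2×55.845 + 3×28.085 + 12×15.999 = 508.167 g/mol.
Each formula unit contains 3 Si, equivalent to 3/1 = 3.0000 mol SiO2.
M(SiO2) = 1×28.085 + 2×15.999 = 60.083 g/mol.
Mass of SiO2 per formula unit = 3.0000 × 60.083 = 180.249 g.
SiO2 wt% = 180.249 / 508.167 × 100 = 35.47%.

35.47 wt%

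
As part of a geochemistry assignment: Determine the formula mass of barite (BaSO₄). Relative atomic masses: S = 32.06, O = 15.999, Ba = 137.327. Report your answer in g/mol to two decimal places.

233.38 g/mol

M = 1*137.327 + 1*32.06 + 4*15.999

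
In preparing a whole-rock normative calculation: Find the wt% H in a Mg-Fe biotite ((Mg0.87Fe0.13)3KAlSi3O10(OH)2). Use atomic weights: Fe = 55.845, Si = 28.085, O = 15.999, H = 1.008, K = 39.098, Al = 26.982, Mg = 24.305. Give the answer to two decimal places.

0.47 wt%

M((Mg0.87Fe0.13)3KAlSi3O10(OH)2) = 429.555 g/mol.
H contributes 2 × 1.008 = 2.016 g per mole.
2.016/429.555 = 0.0047 → 0.47%.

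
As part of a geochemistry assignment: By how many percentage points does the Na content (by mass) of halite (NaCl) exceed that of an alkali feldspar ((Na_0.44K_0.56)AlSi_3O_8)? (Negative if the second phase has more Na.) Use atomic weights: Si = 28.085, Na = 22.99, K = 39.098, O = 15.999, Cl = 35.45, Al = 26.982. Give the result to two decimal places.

First mineral: 22.990 g Na in 58.440 g formula = 39.34 wt% Na.
Second mineral: 10.116 g Na in 271.239 g formula = 3.73 wt% Na.
39.34% − 3.73% gives a difference of 35.61 percentage points.

35.61 percentage points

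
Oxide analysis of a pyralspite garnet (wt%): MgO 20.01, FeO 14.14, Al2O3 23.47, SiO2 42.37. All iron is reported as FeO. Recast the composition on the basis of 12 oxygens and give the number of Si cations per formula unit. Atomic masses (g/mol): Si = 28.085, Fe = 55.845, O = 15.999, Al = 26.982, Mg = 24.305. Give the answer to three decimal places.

3.028 Si apfu

MgO: 20.01/40.304 = 0.49648 mol → 0.49648 mol Mg, 0.49648 mol O.
FeO: 14.14/71.844 = 0.19682 mol → 0.19682 mol Fe, 0.19682 mol O.
Al2O3: 23.47/101.961 = 0.23019 mol → 0.46038 mol Al, 0.69057 mol O.
SiO2: 42.37/60.083 = 0.70519 mol → 0.70519 mol Si, 1.41038 mol O.
Total oxygen = 2.79425 mol. Normalization factor = 12/2.79425 = 4.29453.
Si per 12 O = 0.70519 × 4.29453 = 3.028.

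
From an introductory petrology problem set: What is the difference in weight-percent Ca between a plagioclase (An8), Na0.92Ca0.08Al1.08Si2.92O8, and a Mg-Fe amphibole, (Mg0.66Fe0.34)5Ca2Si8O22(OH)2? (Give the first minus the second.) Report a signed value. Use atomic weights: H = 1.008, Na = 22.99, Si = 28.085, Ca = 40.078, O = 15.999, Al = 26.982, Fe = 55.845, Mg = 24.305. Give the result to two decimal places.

-8.04 percentage points

First mineral: 3.206 g Ca in 263.498 g formula = 1.22 wt% Ca.
Second mineral: 80.156 g Ca in 865.971 g formula = 9.26 wt% Ca.
1.22% − 9.26% gives a difference of -8.04 percentage points.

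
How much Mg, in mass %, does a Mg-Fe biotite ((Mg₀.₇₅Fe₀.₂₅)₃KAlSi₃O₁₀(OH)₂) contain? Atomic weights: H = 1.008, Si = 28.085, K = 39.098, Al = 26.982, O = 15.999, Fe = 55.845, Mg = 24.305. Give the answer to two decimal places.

M((Mg₀.₇₅Fe₀.₂₅)₃KAlSi₃O₁₀(OH)₂) = 440.909 g/mol.
Mg contributes 2.25 × 24.305 = 54.686 g per mole.
54.686/440.909 = 0.1240 → 12.40%.

12.40 mass %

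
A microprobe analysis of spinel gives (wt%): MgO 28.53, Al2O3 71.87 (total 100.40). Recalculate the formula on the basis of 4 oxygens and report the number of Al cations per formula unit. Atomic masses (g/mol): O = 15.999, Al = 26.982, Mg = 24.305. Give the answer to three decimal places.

MgO (M=40.304): mol = 0.70787; Mg = 0.70787, O = 0.70787.
Al2O3 (M=101.961): mol = 0.70488; Al = 1.40976, O = 2.11464.
ΣO = 2.82251; factor = 4/ΣO = 1.41718.
Al apfu = 1.40976 × 1.41718 = 1.998.

1.998 Al apfu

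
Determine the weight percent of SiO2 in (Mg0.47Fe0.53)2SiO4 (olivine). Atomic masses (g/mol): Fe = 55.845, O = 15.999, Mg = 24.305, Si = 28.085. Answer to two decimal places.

34.51 wt%

Formula mass = 174.123 g/mol.
1 Si → 1.0000 mol SiO2 per formula unit; M(SiO2) = 60.083, so SiO2 mass = 60.083 g.
60.083/174.123 × 100 = 34.51 wt%.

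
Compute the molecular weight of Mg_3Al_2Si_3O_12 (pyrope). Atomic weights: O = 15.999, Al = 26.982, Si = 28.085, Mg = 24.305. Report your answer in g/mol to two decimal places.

403.12 g/mol

The formula mass is the sum 3·24.305 + 2·26.982 + 3·28.085 + 12·15.999.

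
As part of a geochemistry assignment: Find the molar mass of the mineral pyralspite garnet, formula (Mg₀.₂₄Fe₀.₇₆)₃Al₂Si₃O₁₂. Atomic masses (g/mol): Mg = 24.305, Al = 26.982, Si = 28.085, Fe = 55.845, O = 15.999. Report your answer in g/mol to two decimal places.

Mg: 0.72 × 24.305 = 17.4996
Fe: 2.28 × 55.845 = 127.3266
Al: 2 × 26.982 = 53.9640
Si: 3 × 28.085 = 84.2550
O: 12 × 15.999 = 191.9880
Summing the contributions gives the formula mass.

475.03 g/mol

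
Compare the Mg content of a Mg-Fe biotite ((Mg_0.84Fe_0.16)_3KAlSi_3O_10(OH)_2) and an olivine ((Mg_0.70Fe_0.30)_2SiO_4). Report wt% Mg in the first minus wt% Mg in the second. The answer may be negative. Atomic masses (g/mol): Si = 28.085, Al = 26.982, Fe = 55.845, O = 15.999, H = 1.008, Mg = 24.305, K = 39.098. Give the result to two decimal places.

M((Mg_0.84Fe_0.16)_3KAlSi_3O_10(OH)_2) = 432.393 g/mol, so wt% Mg = 61.249/432.393 × 100 = 14.17%.
M((Mg_0.70Fe_0.30)_2SiO_4) = 159.615 g/mol, so wt% Mg = 34.027/159.615 × 100 = 21.32%.
14.17 − 21.32 = -7.15 pp.

-7.15 percentage points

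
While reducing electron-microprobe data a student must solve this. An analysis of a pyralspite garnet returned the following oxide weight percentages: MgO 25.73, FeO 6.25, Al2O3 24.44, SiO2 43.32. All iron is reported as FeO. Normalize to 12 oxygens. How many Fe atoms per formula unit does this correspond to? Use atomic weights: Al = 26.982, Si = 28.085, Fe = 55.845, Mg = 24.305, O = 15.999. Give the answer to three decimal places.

MgO: 25.73/40.304 = 0.63840 mol → 0.63840 mol Mg, 0.63840 mol O.
FeO: 6.25/71.844 = 0.08699 mol → 0.08699 mol Fe, 0.08699 mol O.
Al2O3: 24.44/101.961 = 0.23970 mol → 0.47940 mol Al, 0.71910 mol O.
SiO2: 43.32/60.083 = 0.72100 mol → 0.72100 mol Si, 1.44200 mol O.
Total oxygen = 2.88649 mol. Normalization factor = 12/2.88649 = 4.15730.
Fe per 12 O = 0.08699 × 4.15730 = 0.362.

0.362 Fe apfu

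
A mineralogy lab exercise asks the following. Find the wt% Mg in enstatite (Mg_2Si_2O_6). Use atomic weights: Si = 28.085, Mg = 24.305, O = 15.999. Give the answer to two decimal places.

24.21 wt%

Formula mass = 2·24.305 + 2·28.085 + 6·15.999 = 200.774 g/mol, of which 48.610 g is Mg.
So Mg makes up 48.610/200.774 = 0.2421 of the mass, i.e. 24.21%.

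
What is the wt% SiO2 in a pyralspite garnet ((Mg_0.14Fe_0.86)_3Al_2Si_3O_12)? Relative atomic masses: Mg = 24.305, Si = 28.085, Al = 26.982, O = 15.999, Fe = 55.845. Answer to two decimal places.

37.20 wt%

Molar mass of (Mg_0.14Fe_0.86)_3Al_2Si_3O_12 = 0.42*24.305 + 2.58*55.845 + 2*26.982 + 3*28.085 + 12*15.999 = 484.495 g/mol.
Each formula unit contains 3 Si, equivalent to 3/1 = 3.0000 mol SiO2.
M(SiO2) = 1×28.085 + 2×15.999 = 60.083 g/mol.
Mass of SiO2 per formula unit = 3.0000 × 60.083 = 180.249 g.
SiO2 wt% = 180.249 / 484.495 × 100 = 37.20%.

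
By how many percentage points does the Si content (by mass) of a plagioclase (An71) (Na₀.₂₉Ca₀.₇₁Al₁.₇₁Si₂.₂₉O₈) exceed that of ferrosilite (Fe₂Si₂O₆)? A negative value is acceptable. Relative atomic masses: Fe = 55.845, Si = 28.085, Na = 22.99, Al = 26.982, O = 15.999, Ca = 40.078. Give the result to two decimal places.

2.22 percentage points

M(Na₀.₂₉Ca₀.₇₁Al₁.₇₁Si₂.₂₉O₈) = 273.568 g/mol, so wt% Si = 64.315/273.568 × 100 = 23.51%.
M(Fe₂Si₂O₆) = 263.854 g/mol, so wt% Si = 56.170/263.854 × 100 = 21.29%.
23.51 − 21.29 = 2.22 pp.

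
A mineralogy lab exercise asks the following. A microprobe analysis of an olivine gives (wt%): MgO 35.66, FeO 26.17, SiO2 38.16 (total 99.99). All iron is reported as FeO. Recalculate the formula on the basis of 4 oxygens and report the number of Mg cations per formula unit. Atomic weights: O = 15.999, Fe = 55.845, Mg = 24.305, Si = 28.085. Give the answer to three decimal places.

MgO: 35.66/40.304 = 0.88478 mol → 0.88478 mol Mg, 0.88478 mol O.
FeO: 26.17/71.844 = 0.36426 mol → 0.36426 mol Fe, 0.36426 mol O.
SiO2: 38.16/60.083 = 0.63512 mol → 0.63512 mol Si, 1.27024 mol O.
Total oxygen = 2.51928 mol. Normalization factor = 4/2.51928 = 1.58776.
Mg per 4 O = 0.88478 × 1.58776 = 1.405.

1.405 Mg apfu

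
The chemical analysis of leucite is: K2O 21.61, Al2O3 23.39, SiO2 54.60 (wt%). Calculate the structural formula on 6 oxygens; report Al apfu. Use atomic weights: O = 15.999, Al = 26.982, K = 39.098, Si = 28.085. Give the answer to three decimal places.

K2O (M=94.195): mol = 0.22942; K = 0.45884, O = 0.22942.
Al2O3 (M=101.961): mol = 0.22940; Al = 0.45880, O = 0.68820.
SiO2 (M=60.083): mol = 0.90874; Si = 0.90874, O = 1.81748.
ΣO = 2.73510; factor = 6/ΣO = 2.19370.
Al apfu = 0.45880 × 2.19370 = 1.006.

1.006 Al apfu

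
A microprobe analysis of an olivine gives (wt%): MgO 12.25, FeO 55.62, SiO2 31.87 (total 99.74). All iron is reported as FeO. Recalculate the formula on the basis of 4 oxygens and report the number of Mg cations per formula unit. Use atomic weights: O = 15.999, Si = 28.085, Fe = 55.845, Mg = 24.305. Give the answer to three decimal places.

0.568 Mg apfu

MgO: 12.25/40.304 = 0.30394 mol → 0.30394 mol Mg, 0.30394 mol O.
FeO: 55.62/71.844 = 0.77418 mol → 0.77418 mol Fe, 0.77418 mol O.
SiO2: 31.87/60.083 = 0.53043 mol → 0.53043 mol Si, 1.06086 mol O.
Total oxygen = 2.13898 mol. Normalization factor = 4/2.13898 = 1.87005.
Mg per 4 O = 0.30394 × 1.87005 = 0.568.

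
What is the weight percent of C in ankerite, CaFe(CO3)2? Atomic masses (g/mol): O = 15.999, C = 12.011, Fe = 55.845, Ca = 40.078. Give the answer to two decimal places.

11.12 weight percent

Formula mass = 1·40.078 + 1·55.845 + 2·12.011 + 6·15.999 = 215.939 g/mol, of which 24.022 g is C.
So C makes up 24.022/215.939 = 0.1112 of the mass, i.e. 11.12%.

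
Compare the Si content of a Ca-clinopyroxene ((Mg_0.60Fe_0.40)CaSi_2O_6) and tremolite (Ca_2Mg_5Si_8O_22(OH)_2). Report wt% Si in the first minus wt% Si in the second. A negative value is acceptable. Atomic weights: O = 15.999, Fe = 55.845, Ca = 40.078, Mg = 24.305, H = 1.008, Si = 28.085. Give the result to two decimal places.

Si in (Mg_0.60Fe_0.40)CaSi_2O_6: molar mass 229.163 g/mol; 2×28.085 = 56.170 g → 24.51 wt%.
Si in Ca_2Mg_5Si_8O_22(OH)_2: molar mass 812.353 g/mol; 8×28.085 = 224.680 g → 27.66 wt%.
Difference = 24.51 − 27.66 = -3.15 percentage points.

-3.15 percentage points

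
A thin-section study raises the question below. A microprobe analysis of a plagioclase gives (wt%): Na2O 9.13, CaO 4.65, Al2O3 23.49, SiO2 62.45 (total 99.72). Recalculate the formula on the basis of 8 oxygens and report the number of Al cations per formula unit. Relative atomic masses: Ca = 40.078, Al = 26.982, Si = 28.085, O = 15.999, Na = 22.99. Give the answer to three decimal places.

Na2O: 9.13/61.979 = 0.14731 mol → 0.29462 mol Na, 0.14731 mol O.
CaO: 4.65/56.077 = 0.08292 mol → 0.08292 mol Ca, 0.08292 mol O.
Al2O3: 23.49/101.961 = 0.23038 mol → 0.46076 mol Al, 0.69114 mol O.
SiO2: 62.45/60.083 = 1.03940 mol → 1.03940 mol Si, 2.07880 mol O.
Total oxygen = 3.00017 mol. Normalization factor = 8/3.00017 = 2.66652.
Al per 8 O = 0.46076 × 2.66652 = 1.229.

1.229 Al apfu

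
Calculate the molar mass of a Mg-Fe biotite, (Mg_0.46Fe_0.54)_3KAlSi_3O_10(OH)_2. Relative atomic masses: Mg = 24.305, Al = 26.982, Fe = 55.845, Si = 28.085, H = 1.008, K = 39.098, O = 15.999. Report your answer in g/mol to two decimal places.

The formula mass is the sum 1.38*24.305 + 1.62*55.845 + 1*39.098 + 1*26.982 + 3*28.085 + 12*15.999 + 2*1.008.

468.35 g/mol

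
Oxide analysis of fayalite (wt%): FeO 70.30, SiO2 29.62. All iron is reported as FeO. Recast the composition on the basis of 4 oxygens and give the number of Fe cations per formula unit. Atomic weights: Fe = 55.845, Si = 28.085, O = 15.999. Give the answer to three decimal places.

1.992 Fe apfu

70.30 wt% FeO ÷ 71.844 g/mol = 0.97851 mol, giving 0.97851 Fe and 0.97851 O.
29.62 wt% SiO2 ÷ 60.083 g/mol = 0.49298 mol, giving 0.49298 Si and 0.98596 O.
Oxygen sums to 1.96447; scaling by 4/1.96447 = 2.03617 puts the formula on 4 O.
Fe: 0.97851 × 2.03617 = 1.992 atoms per formula unit.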